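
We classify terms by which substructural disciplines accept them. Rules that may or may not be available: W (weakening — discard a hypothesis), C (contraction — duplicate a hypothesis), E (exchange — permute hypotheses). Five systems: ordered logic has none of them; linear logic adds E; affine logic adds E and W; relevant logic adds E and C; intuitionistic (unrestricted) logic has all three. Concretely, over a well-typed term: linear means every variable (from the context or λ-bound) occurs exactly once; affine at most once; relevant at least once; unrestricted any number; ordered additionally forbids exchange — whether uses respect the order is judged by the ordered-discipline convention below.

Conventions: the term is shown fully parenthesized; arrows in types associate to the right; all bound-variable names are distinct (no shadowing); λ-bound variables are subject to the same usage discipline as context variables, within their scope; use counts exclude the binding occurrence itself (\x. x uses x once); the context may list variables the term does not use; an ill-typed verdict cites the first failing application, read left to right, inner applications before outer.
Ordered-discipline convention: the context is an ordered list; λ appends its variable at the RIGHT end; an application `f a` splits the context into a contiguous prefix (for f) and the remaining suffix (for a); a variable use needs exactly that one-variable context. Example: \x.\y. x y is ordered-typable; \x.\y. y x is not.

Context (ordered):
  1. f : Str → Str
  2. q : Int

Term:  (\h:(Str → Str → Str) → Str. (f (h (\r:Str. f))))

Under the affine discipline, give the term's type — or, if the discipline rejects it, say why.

not well-typed under affine — f ×2 used more than once (contraction)
use counts: f=2, q=0, h (λ-bound)=1, r (λ-bound)=0
uses in reading order: f, h, f
typing: ✓ — ((Str → Str → Str) → Str) → Str
per-discipline verdicts: ordered ✗ | linear ✗ | affine ✗ | relevant ✗ | unrestricted ✓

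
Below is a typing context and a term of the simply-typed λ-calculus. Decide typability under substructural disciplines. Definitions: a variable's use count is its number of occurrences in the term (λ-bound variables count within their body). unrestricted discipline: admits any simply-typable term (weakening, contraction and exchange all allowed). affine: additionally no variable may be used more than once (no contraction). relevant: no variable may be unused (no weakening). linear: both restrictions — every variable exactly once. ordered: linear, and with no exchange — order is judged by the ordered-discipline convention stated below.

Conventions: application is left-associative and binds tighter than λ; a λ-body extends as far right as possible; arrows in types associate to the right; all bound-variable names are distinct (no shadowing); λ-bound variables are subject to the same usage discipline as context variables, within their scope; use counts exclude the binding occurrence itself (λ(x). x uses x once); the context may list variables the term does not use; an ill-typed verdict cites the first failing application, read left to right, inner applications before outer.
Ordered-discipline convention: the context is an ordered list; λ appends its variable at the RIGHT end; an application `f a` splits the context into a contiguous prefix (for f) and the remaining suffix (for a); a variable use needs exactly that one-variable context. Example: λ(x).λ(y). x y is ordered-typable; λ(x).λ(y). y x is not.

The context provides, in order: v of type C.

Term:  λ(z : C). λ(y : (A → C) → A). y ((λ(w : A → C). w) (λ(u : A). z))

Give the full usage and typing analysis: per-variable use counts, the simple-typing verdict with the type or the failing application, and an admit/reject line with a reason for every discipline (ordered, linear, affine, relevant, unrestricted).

variable uses: v: 0×, z (λ-bound): 1×, y (λ-bound): 1×, w (λ-bound): 1×, u (λ-bound): 0×
use order (left to right): y, w, z
typing: well-typed at C → ((A → C) → A) → A
ordered ✗ (v, u never used (weakening))
linear ✗ (v, u never used (weakening))
affine ✓ (none of v, z, y, w, u used more than once)
relevant ✗ (v, u never used (weakening))
unrestricted ✓ (typability at C → ((A → C) → A) → A is all that's needed)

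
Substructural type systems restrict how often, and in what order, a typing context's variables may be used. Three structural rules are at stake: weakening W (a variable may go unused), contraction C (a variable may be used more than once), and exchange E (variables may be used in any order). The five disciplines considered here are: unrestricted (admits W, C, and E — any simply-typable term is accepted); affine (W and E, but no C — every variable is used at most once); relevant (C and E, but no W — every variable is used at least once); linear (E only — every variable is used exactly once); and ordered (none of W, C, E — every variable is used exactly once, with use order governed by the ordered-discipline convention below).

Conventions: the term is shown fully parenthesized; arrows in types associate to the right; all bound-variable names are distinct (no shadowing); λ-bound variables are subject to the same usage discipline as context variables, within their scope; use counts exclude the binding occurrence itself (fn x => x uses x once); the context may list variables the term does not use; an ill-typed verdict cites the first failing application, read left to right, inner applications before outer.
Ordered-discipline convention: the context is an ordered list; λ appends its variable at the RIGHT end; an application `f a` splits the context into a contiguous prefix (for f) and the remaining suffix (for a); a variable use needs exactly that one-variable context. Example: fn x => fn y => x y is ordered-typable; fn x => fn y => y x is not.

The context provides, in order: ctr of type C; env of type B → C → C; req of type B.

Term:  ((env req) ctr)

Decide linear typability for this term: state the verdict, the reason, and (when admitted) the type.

yes — each of ctr, env, req used exactly once; term : C
usage: ctr: 1, env: 1, req: 1
use order (left to right): env, req, ctr
typing: the term checks, with type C
summary: ordered ✗ | linear ✓ | affine ✓ | relevant ✓ | unrestricted ✓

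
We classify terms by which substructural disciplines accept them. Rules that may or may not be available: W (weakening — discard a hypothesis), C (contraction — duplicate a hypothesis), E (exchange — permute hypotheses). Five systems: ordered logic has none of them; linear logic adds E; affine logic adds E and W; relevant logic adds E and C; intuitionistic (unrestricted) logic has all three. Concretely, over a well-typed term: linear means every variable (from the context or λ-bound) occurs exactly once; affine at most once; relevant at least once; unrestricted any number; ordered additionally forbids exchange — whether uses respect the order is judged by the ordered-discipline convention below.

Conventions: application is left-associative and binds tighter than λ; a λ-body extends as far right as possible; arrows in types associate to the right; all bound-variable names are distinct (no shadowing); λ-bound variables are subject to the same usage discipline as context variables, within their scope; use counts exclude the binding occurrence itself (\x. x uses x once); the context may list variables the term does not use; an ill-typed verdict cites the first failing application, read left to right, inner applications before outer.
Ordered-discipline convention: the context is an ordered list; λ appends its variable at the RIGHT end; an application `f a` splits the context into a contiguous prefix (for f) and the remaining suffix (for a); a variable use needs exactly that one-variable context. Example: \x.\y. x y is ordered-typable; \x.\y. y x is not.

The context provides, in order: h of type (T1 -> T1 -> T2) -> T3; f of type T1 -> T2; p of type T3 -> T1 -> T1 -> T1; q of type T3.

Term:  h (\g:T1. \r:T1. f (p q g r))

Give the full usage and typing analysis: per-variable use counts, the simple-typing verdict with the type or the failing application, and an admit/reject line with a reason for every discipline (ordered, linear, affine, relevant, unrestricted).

variable uses: h: 1; f: 1; p: 1; q: 1; g (bound): 1; r (bound): 1
use order (left to right): h, f, p, q, g, r
typing: ✓ — T3
ordered: ✓, single-use (h, f, p, q, g, r), ordered derivation ok
linear: ✓, h, f, p, q, g, r: one use apiece
affine: ✓, no duplicate uses among h, f, p, q, g, r
relevant: ✓, h, f, p, q, g, r: all used, weakening unneeded
unrestricted: ✓, type-checks (T3) and nothing is barred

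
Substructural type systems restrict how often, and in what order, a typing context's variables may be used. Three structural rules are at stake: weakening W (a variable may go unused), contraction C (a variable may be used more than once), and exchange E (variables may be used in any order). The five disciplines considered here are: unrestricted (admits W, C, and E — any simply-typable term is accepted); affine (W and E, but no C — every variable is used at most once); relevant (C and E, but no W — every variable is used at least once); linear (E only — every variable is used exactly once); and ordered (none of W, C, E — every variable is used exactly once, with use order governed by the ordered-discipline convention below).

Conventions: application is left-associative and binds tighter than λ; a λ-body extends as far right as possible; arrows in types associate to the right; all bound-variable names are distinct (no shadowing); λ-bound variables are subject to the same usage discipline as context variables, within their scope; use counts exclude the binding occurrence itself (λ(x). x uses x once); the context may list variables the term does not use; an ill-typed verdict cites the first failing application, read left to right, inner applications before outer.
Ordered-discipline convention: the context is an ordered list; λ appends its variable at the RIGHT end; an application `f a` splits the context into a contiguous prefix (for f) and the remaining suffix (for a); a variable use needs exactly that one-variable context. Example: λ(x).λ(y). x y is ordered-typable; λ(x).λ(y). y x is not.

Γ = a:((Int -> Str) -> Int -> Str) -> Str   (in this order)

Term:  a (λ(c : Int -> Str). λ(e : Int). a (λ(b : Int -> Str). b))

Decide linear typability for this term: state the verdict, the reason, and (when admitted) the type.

no — uses contraction: a ×2; c, e left unused
variable uses: a: 2×; c (bound): 0×; e (bound): 0×; b (bound): 1×
use order (left to right): a, a, b
typing: ✓ — Str
per-discipline verdicts: ordered ✗ · linear ✗ · affine ✗ · relevant ✗ · unrestricted ✓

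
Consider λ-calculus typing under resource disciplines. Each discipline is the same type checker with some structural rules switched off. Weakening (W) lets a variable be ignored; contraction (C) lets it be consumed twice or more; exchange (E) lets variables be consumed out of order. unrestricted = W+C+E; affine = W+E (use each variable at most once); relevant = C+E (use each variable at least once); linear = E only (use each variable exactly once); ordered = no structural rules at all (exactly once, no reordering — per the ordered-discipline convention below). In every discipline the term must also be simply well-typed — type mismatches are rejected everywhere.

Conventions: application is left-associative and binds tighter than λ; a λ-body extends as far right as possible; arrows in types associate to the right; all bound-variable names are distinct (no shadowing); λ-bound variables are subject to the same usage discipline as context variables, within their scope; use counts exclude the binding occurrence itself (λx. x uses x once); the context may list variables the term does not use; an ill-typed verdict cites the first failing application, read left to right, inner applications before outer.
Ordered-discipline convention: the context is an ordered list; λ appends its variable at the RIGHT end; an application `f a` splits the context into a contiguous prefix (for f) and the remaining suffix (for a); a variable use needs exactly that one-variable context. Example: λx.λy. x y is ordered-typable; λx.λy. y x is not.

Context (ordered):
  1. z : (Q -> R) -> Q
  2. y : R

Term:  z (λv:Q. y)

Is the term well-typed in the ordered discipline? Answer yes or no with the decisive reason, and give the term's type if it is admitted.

no — unused: v — weakening required
counts: z: 1, y: 1, v (bound): 0
uses in reading order: z, y
typing: the term checks, with type Q
per-discipline verdicts: ordered ✗; linear ✗; affine ✓; relevant ✗; unrestricted ✓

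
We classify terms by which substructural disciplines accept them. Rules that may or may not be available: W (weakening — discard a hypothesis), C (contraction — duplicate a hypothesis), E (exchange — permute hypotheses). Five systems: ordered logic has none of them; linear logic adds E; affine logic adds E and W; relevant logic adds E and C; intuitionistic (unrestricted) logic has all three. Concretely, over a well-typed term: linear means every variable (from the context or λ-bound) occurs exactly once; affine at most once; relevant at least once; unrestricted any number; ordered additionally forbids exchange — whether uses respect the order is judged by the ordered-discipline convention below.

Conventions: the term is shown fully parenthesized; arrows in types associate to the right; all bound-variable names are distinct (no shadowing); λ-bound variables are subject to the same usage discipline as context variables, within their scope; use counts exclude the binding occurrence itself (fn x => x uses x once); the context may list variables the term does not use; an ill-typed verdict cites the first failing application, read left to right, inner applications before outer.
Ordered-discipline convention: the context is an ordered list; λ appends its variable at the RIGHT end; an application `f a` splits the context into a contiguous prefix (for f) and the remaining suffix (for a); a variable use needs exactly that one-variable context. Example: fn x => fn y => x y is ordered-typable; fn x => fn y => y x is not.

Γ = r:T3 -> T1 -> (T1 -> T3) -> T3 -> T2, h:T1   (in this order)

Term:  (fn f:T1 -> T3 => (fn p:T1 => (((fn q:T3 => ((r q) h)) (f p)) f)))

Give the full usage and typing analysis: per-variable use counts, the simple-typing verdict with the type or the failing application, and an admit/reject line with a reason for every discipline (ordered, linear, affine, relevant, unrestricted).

counts: r ×1, h ×1, f (bound) ×2, p (bound) ×1, q (bound) ×1
left-to-right use order: r, q, h, f, p, f
typing: well-typed at (T1 -> T3) -> T1 -> T3 -> T2
ordered: ✗ — f ×2 used more than once (contraction)
linear: ✗ — f ×2 used more than once (contraction)
affine: ✗ — f ×2 used more than once (contraction)
relevant: ✓ — none of r, h, f, p, q goes unused
unrestricted: ✓ — type-checks ((T1 -> T3) -> T1 -> T3 -> T2) and nothing is barred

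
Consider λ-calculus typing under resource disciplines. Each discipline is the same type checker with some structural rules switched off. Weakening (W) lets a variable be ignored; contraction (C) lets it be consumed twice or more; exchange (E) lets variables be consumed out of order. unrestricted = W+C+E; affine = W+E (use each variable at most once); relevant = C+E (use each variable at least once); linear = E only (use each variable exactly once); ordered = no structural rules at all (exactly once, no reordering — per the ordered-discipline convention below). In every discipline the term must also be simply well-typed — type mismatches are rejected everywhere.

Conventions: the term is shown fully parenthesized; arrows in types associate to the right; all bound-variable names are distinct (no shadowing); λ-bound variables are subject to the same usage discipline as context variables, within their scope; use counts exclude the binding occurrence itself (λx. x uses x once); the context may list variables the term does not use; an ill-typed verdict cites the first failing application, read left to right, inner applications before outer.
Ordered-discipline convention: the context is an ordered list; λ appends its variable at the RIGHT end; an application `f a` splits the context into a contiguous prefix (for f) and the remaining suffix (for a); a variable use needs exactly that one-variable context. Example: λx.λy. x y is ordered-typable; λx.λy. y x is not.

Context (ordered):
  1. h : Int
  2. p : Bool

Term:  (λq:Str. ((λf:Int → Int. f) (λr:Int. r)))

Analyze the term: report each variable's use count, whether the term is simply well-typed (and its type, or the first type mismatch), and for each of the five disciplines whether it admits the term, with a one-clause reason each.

counts: h: 0, p: 0, q [bound]: 0, f [bound]: 1, r [bound]: 1
left-to-right use order: f, r
typing: ✓ — Str → Int → Int
ordered ✗ (h, p, q left unused)
linear ✗ (h, p, q left unused)
affine ✓ (none of h, p, q, f, r used more than once)
relevant ✗ (h, p, q left unused)
unrestricted ✓ (typability at Str → Int → Int is all that's needed)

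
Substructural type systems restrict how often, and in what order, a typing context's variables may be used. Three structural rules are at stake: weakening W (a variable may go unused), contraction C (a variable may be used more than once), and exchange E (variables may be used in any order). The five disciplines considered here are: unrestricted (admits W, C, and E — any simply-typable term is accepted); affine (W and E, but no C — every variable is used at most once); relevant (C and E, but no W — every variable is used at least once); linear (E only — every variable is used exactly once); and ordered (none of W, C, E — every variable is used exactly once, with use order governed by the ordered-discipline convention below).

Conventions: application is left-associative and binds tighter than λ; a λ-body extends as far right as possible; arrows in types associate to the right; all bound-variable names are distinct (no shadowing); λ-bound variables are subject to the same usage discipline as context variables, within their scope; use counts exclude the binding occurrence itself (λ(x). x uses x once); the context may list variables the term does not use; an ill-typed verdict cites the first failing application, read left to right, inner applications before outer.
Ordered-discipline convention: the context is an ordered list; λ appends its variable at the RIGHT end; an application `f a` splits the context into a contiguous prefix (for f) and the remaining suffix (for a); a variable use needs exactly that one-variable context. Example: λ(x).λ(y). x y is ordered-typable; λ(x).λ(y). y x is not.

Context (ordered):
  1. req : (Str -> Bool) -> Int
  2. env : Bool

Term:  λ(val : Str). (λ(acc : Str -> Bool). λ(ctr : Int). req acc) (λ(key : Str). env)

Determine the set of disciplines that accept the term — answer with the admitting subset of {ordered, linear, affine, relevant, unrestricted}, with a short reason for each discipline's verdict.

accepted by: affine, unrestricted
counts: req=1, env=1, val (λ-bound)=0, acc (λ-bound)=1, ctr (λ-bound)=0, key (λ-bound)=0
order of uses: req, acc, env
typing: well-typed — term : Str -> Int -> Int
ordered: ✗ — unused: val, ctr, key — weakening required
linear: ✗ — unused: val, ctr, key — weakening required
affine: ✓ — at most one use each (req, env, val, acc, ctr, key)
relevant: ✗ — unused: val, ctr, key — weakening required
unrestricted: ✓ — simply typable at Str -> Int -> Int; W, C, E all held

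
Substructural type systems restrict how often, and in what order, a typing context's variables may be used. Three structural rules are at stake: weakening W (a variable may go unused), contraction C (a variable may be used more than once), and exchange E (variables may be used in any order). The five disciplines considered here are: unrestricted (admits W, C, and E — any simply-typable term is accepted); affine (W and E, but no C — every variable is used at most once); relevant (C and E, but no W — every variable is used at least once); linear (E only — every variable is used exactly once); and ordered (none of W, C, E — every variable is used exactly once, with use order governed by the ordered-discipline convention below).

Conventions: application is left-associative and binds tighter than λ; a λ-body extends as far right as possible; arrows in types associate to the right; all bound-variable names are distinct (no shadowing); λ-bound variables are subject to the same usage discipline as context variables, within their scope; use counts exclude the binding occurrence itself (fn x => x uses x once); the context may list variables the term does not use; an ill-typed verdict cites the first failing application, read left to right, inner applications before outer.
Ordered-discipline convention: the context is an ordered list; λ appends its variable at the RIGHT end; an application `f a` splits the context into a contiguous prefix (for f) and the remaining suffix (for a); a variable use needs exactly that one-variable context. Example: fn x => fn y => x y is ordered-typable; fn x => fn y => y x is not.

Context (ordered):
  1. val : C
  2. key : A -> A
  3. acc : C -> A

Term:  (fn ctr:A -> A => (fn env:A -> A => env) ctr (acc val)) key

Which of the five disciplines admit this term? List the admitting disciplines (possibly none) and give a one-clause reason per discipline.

admitting disciplines: linear, affine, relevant, unrestricted
variable uses: val: 1×; key: 1×; acc: 1×; ctr (bound): 1×; env (bound): 1×
uses in reading order: env, ctr, acc, val, key
typing: well-typed — term : A
ordered: ✗ — no contiguous prefix/suffix split fits env, ctr, acc, val, key
linear: ✓ — each of val, key, acc, ctr, env used exactly once
affine: ✓ — none of val, key, acc, ctr, env used more than once
relevant: ✓ — none of val, key, acc, ctr, env goes unused
unrestricted: ✓ — typability at A is all that's needed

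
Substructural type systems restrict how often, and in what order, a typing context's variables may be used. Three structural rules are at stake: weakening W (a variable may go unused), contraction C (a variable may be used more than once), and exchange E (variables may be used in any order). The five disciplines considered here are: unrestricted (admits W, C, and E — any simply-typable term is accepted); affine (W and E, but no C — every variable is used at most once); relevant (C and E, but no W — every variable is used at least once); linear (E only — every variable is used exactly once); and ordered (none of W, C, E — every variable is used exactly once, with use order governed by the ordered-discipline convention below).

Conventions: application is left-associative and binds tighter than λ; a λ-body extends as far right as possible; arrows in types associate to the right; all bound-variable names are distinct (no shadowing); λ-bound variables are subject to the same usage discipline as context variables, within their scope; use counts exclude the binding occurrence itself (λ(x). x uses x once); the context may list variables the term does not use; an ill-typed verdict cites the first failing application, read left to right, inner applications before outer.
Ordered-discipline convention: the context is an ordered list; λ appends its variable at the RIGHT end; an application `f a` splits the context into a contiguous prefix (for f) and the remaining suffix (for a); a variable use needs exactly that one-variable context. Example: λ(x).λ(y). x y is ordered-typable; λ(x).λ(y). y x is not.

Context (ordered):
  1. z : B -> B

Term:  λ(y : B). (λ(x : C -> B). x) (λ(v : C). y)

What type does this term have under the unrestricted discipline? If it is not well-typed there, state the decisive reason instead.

term : B -> C -> B
counts: z=0, y (λ-bound)=1, x (λ-bound)=1, v (λ-bound)=0
order of uses: x, y
typing: the term checks, with type B -> C -> B
all disciplines: ordered ✗ · linear ✗ · affine ✓ · relevant ✗ · unrestricted ✓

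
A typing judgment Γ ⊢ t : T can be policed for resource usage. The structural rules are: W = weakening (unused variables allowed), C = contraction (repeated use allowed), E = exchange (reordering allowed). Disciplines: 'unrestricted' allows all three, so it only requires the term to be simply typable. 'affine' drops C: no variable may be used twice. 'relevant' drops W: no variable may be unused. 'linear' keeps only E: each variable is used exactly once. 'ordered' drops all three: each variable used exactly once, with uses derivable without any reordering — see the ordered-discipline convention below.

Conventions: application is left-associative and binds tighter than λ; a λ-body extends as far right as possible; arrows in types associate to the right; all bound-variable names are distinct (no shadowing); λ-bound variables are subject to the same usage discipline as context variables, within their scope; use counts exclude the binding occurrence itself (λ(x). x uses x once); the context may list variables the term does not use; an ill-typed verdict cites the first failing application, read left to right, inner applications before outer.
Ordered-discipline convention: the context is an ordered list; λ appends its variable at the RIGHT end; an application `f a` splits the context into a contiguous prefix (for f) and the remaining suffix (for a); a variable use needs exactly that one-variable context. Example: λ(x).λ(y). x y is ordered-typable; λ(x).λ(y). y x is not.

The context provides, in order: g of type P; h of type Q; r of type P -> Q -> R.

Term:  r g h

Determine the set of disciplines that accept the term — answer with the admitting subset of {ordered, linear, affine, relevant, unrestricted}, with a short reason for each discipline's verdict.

accepted by: linear, affine, relevant, unrestricted
counts: g=1, h=1, r=1
order of uses: r, g, h
typing: ✓ — R
ordered ✗ (use order r, g, h needs exchange)
linear ✓ (each of g, h, r used exactly once)
affine ✓ (no duplicate uses among g, h, r)
relevant ✓ (none of g, h, r goes unused)
unrestricted ✓ (type-checks (R) and nothing is barred)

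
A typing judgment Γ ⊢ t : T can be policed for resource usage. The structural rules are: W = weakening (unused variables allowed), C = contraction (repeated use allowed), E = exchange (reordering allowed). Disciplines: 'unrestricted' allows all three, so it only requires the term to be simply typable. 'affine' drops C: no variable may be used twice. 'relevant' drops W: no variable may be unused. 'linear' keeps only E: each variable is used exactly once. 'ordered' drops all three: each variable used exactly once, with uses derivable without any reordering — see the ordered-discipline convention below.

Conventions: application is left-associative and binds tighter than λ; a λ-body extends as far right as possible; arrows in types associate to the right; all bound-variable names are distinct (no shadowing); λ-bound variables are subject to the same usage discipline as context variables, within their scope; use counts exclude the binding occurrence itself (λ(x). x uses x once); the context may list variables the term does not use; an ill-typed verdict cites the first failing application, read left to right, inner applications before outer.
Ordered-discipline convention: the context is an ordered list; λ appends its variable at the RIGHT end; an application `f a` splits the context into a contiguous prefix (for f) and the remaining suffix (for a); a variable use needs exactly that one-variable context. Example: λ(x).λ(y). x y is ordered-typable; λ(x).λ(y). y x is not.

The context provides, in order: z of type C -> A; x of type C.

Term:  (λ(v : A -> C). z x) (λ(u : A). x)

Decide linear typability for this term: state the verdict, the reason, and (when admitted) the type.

no — needs contraction — x ×2; unused: v, u — weakening required
counts: z=1, x=2, v (bound)=0, u (bound)=0
order of uses: z, x, x
typing: well-typed at A
per-discipline verdicts: ordered ✗; linear ✗; affine ✗; relevant ✗; unrestricted ✓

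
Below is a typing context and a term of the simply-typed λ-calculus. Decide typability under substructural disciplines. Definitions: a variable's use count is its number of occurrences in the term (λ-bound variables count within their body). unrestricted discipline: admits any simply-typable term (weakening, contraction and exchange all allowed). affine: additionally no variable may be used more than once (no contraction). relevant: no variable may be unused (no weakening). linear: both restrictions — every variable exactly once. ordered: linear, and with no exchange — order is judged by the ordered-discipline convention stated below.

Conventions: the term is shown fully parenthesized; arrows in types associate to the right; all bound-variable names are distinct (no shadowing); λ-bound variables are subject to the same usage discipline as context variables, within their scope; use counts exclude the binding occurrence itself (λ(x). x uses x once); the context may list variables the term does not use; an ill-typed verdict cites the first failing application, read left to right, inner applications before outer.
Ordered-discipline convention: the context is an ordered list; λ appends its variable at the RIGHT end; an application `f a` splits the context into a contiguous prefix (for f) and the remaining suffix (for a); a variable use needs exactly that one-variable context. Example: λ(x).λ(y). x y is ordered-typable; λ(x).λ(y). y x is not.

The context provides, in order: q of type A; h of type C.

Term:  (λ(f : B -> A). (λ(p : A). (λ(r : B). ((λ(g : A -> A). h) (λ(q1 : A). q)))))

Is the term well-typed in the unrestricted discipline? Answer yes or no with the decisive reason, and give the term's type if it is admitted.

yes — typability at (B -> A) -> A -> B -> C is all that's needed; term : (B -> A) -> A -> B -> C
variable uses: q ×1, h ×1, f (bound) ×0, p (bound) ×0, r (bound) ×0, g (bound) ×0, q1 (bound) ×0
uses in reading order: h, q
typing: well-typed at (B -> A) -> A -> B -> C
per-discipline verdicts: ordered ✗ | linear ✗ | affine ✓ | relevant ✗ | unrestricted ✓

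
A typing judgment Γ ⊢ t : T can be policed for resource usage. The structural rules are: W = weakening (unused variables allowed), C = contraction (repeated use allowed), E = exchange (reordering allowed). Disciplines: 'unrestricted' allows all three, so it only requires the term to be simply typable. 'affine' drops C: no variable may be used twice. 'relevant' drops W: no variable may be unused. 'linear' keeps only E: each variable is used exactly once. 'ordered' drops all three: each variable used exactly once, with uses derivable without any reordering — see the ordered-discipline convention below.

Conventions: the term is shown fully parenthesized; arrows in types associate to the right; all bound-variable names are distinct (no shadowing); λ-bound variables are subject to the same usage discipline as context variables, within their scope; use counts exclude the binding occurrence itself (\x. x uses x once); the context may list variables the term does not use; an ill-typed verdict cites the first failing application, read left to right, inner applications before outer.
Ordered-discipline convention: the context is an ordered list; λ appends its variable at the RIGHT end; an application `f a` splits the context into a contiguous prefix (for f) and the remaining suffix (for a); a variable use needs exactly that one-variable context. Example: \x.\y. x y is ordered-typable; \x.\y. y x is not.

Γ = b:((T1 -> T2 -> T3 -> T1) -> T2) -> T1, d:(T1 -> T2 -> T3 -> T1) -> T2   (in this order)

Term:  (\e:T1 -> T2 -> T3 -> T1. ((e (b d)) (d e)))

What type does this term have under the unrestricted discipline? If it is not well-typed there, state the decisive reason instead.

term : (T1 -> T2 -> T3 -> T1) -> T3 -> T1
counts: b=1; d=2; e [bound]=2
left-to-right use order: e, b, d, d, e
typing: well-typed — term : (T1 -> T2 -> T3 -> T1) -> T3 -> T1
summary: ordered ✗, linear ✗, affine ✗, relevant ✓, unrestricted ✓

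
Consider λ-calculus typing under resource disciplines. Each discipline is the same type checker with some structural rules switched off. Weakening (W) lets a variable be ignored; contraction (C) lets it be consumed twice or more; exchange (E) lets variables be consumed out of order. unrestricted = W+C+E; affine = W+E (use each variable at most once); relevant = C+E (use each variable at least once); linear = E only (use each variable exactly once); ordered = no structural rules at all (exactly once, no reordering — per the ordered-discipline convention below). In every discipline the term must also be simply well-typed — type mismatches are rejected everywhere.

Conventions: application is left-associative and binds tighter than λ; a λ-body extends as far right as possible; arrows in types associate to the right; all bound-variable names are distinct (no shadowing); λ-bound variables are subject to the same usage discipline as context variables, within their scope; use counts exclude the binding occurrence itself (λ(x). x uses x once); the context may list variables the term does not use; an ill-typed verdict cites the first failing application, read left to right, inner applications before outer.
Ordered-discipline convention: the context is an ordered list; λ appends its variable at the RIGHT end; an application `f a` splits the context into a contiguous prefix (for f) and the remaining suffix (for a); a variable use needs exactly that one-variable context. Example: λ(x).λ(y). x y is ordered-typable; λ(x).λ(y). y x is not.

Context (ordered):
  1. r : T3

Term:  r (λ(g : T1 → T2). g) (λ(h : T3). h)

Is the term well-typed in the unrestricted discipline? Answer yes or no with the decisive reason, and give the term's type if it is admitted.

no — not simply typable
usage: r ×1; g [bound] ×1; h [bound] ×1
order of uses: r, g, h
typing: ill-typed: can't apply a value of type T3
across the five disciplines: ordered ✗ | linear ✗ | affine ✗ | relevant ✗ | unrestricted ✗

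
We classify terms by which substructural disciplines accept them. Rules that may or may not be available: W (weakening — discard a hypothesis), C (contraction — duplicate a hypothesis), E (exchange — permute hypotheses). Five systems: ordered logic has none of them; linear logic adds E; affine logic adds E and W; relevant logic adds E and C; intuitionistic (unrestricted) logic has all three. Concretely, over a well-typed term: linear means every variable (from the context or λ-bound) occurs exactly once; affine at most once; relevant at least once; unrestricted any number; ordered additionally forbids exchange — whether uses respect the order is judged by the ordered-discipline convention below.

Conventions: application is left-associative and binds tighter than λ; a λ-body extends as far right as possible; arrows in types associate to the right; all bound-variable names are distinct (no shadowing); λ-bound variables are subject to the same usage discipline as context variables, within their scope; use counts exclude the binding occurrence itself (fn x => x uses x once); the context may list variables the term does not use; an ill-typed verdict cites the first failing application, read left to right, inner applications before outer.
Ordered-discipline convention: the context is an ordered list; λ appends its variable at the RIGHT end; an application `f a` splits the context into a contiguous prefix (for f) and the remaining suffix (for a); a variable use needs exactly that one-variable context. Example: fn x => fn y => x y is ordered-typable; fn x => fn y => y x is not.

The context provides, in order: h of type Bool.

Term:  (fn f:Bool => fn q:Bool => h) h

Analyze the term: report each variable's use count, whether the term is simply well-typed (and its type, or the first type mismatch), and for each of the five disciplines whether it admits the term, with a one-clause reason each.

counts: h: 2; f (λ-bound): 0; q (λ-bound): 0
order of uses: h, h
typing: well-typed — term : Bool -> Bool
ordered ✗ (h ×2 used more than once (contraction); needs weakening: f, q unused)
linear ✗ (h ×2 used more than once (contraction); needs weakening: f, q unused)
affine ✗ (h ×2 used more than once (contraction))
relevant ✗ (needs weakening: f, q unused)
unrestricted ✓ (well-typed at Bool -> Bool; no restrictions here)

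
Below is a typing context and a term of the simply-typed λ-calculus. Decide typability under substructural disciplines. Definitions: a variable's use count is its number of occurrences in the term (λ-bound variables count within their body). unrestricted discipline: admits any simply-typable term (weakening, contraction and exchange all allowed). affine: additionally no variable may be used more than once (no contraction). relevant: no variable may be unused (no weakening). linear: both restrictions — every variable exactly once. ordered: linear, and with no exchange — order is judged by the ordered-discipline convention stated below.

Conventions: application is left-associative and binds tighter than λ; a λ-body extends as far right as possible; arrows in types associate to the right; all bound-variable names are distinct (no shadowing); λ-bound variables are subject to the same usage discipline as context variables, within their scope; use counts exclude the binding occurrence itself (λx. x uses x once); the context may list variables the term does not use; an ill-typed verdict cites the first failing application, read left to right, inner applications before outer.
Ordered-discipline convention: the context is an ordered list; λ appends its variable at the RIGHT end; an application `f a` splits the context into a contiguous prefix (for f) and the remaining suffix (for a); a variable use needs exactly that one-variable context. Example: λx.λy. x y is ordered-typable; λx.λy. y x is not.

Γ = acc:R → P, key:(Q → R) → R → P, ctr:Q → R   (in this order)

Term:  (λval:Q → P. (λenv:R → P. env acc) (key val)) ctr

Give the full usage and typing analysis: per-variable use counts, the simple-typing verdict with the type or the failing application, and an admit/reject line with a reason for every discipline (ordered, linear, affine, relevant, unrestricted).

counts: acc ×1, key ×1, ctr ×1, val (λ-bound) ×1, env (λ-bound) ×1
uses in reading order: env, acc, key, val, ctr
typing: ill-typed: an argument R → P mismatches the expected R
ordered ✗ (a type mismatch blocks all five)
linear ✗ (the type mismatch rejects it)
affine ✗ (not simply typable)
relevant ✗ (fails simple typing)
unrestricted ✗ (a type mismatch blocks all five)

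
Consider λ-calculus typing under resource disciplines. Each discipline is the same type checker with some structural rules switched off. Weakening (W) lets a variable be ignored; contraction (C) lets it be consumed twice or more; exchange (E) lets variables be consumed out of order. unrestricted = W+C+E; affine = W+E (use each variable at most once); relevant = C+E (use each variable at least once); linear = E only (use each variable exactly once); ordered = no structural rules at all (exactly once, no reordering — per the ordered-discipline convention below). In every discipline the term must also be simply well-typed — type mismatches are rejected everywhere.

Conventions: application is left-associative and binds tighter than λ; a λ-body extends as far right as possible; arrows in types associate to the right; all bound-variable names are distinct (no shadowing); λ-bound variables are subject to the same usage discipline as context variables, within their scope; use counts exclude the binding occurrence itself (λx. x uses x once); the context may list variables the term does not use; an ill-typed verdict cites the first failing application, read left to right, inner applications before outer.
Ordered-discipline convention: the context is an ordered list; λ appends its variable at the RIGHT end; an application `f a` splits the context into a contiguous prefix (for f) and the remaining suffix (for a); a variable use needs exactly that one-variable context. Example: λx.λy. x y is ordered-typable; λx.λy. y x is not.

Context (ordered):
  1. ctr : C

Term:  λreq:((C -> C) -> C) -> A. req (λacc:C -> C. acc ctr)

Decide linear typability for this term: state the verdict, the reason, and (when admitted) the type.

yes — each of ctr, req, acc used exactly once; term : (((C -> C) -> C) -> A) -> A
variable uses: ctr=1, req [bound]=1, acc [bound]=1
use order (left to right): req, acc, ctr
typing: well-typed — term : (((C -> C) -> C) -> A) -> A
summary: ordered ✗; linear ✓; affine ✓; relevant ✓; unrestricted ✓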